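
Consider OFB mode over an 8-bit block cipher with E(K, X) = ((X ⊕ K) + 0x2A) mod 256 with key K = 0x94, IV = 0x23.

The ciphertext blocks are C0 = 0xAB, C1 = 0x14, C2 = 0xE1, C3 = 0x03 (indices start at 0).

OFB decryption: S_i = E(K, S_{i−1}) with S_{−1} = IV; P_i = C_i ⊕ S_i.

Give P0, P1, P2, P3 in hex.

P0: S = E(K, 0x23) = 0xE1; 0xAB ⊕ 0xE1 = 0x4A.
P1: S = E(K, 0xE1) = 0x9F; 0x14 ⊕ 0x9F = 0x8B.
P2: S = E(K, 0x9F) = 0x35; 0xE1 ⊕ 0x35 = 0xD4.
P3: S = E(K, 0x35) = 0xCB; 0x03 ⊕ 0xCB = 0xC8.

P0 = 0x4A, P1 = 0x8B, P2 = 0xD4, P3 = 0xC8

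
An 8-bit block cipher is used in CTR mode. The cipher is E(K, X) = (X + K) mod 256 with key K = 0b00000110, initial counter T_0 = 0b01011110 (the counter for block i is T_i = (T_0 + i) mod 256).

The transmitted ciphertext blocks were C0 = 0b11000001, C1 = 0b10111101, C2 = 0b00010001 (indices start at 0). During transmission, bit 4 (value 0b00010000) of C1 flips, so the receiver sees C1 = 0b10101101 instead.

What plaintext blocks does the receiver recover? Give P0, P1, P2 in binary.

P0 = 0b10100101, P1 = 0b11001000, P2 = 0b01110111

CTR decryption: S_i = E(K, T_i) where T_i is the counter for block i; P_i = C_i ⊕ S_i.
Only C1 changed, to 0b10101101. In CTR, a change in C_i flips the same bit in P_i only; the keystream is unaffected. Decrypting the received ciphertext:
P0: T = 0b01011110, S = E(K, T) = 0b01100100; 0b11000001 ⊕ 0b01100100 = 0b10100101.
P1: T = 0b01011111, S = E(K, T) = 0b01100101; 0b10101101 ⊕ 0b01100101 = 0b11001000.
P2: T = 0b01100000, S = E(K, T) = 0b01100110; 0b00010001 ⊕ 0b01100110 = 0b01110111.
Blocks that differ from the original plaintext: P1.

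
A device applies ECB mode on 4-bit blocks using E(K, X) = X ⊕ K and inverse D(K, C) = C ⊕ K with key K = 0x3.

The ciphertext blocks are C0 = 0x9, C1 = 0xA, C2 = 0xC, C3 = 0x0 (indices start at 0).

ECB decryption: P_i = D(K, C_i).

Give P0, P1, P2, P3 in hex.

P0: D(K, 0x9) = 0xA.
P1: D(K, 0xA) = 0x9.
P2: D(K, 0xC) = 0xF.
P3: D(K, 0x0) = 0x3.

P0 = 0xA, P1 = 0x9, P2 = 0xF, P3 = 0x3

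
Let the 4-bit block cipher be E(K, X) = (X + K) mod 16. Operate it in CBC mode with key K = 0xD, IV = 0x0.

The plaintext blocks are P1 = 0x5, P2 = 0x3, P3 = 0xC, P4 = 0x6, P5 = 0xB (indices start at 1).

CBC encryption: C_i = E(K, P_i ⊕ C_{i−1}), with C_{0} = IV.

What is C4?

C4 = 0x6

C1: P1 ⊕ 0x0 = 0x5; E(K, 0x5) = 0x2.
C2: P2 ⊕ 0x2 = 0x1; E(K, 0x1) = 0xE.
C3: P3 ⊕ 0xE = 0x2; E(K, 0x2) = 0xF.
C4: P4 ⊕ 0xF = 0x9; E(K, 0x9) = 0x6.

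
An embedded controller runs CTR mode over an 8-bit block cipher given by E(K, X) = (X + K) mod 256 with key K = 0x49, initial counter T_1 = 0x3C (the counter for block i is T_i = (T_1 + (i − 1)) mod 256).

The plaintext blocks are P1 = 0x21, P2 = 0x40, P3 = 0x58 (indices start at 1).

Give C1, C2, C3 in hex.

C1 = 0xA4, C2 = 0xC6, C3 = 0xDF

CTR encryption: S_i = E(K, T_i) where T_i is the counter for block i; C_i = P_i ⊕ S_i.
C1: T = 0x3C, S = E(K, T) = 0x85; 0x21 ⊕ 0x85 = 0xA4.
C2: T = 0x3D, S = E(K, T) = 0x86; 0x40 ⊕ 0x86 = 0xC6.
C3: T = 0x3E, S = E(K, T) = 0x87; 0x58 ⊕ 0x87 = 0xDF.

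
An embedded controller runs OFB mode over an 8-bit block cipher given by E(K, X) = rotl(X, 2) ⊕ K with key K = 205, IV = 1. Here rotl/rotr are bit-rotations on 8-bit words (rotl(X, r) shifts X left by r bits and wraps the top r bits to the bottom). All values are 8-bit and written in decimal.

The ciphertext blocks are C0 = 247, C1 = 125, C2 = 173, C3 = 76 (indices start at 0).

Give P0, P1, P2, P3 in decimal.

P0 = 62, P1 = 151, P2 = 203, P3 = 24

OFB decryption: S_i = E(K, S_{i−1}) with S_{−1} = IV; P_i = C_i ⊕ S_i.
P0: S = E(K, 1) = 201; 247 ⊕ 201 = 62.
P1: S = E(K, 201) = 234; 125 ⊕ 234 = 151.
P2: S = E(K, 234) = 102; 173 ⊕ 102 = 203.
P3: S = E(K, 102) = 84; 76 ⊕ 84 = 24.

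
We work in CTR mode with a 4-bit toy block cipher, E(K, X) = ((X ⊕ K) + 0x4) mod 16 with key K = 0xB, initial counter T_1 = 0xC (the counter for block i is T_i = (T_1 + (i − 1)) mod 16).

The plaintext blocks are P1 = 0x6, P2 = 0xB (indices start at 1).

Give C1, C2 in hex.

C1 = 0xD, C2 = 0x1

CTR encryption: S_i = E(K, T_i) where T_i is the counter for block i; C_i = P_i ⊕ S_i.
C1: T = 0xC, S = E(K, T) = 0xB; 0x6 ⊕ 0xB = 0xD.
C2: T = 0xD, S = E(K, T) = 0xA; 0xB ⊕ 0xA = 0x1.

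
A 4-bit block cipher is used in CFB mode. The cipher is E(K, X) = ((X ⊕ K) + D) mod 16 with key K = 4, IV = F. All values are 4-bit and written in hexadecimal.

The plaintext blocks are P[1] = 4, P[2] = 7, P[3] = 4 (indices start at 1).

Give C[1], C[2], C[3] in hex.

C[1] = C, C[2] = 2, C[3] = 7

CFB encryption: C_i = P_i ⊕ E(K, C_{i−1}), with C_{0} = IV.
C[1]: E(K, F) = 8; 4 ⊕ 8 = C.
C[2]: E(K, C) = 5; 7 ⊕ 5 = 2.
C[3]: E(K, 2) = 3; 4 ⊕ 3 = 7.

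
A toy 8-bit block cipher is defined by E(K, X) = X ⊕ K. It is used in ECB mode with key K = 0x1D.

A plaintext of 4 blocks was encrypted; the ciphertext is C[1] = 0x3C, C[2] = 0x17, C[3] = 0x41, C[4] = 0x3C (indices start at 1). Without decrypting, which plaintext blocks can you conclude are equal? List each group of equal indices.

ECB encrypts each block independently with the same key, so equal ciphertext blocks imply equal plaintext blocks.
C[1] = C[4] = 0x3C, so P[1] = P[4].

P[1] = P[4]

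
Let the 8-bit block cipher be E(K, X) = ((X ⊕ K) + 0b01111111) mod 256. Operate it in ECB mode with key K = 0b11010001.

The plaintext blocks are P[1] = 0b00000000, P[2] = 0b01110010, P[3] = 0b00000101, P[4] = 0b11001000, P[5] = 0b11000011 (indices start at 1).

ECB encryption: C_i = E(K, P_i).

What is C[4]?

C[4] = 0b10011000

C[4]: E(K, 0b11001000) = 0b10011000.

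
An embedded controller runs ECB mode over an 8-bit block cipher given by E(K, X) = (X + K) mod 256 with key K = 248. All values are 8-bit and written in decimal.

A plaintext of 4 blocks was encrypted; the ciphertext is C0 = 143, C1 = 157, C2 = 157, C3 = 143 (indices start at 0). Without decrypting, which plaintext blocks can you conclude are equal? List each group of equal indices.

P0 = P3; P1 = P2

ECB encrypts each block independently with the same key, so equal ciphertext blocks imply equal plaintext blocks.
C0 = C3 = 143, so P0 = P3.
C1 = C2 = 157, so P1 = P2.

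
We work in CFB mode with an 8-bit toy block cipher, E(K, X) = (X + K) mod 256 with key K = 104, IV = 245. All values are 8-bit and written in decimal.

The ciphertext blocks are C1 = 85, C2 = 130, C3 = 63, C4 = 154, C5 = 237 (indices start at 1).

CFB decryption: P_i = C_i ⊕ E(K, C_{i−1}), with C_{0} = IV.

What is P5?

P5: E(K, 154) = 2; 237 ⊕ 2 = 239.

P5 = 239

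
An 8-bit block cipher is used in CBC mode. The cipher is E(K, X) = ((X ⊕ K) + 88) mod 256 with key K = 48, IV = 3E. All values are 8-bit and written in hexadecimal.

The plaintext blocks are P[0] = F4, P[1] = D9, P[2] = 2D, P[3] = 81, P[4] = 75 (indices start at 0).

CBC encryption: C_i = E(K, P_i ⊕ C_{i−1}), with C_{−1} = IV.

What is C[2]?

C[2] = CE

C[0]: P[0] ⊕ 3E = CA; E(K, CA) = 0A.
C[1]: P[1] ⊕ 0A = D3; E(K, D3) = 23.
C[2]: P[2] ⊕ 23 = 0E; E(K, 0E) = CE.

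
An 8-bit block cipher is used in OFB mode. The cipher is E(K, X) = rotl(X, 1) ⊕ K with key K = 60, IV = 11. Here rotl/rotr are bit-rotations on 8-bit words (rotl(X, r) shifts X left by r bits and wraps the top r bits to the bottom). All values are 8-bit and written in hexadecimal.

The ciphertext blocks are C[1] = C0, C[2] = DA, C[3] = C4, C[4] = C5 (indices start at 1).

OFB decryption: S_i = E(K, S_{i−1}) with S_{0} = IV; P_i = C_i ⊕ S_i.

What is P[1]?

P[1]: S = E(K, 11) = 42; C0 ⊕ 42 = 82.

P[1] = 82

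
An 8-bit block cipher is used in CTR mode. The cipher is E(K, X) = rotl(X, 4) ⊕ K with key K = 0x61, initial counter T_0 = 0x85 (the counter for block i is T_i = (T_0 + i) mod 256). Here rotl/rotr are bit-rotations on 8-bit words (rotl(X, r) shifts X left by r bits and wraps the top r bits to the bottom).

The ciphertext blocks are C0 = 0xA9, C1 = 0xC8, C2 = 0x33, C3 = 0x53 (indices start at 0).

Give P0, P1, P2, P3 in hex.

CTR decryption: S_i = E(K, T_i) where T_i is the counter for block i; P_i = C_i ⊕ S_i.
P0: T = 0x85, S = E(K, T) = 0x39; 0xA9 ⊕ 0x39 = 0x90.
P1: T = 0x86, S = E(K, T) = 0x09; 0xC8 ⊕ 0x09 = 0xC1.
P2: T = 0x87, S = E(K, T) = 0x19; 0x33 ⊕ 0x19 = 0x2A.
P3: T = 0x88, S = E(K, T) = 0xE9; 0x53 ⊕ 0xE9 = 0xBA.

P0 = 0x90, P1 = 0xC1, P2 = 0x2A, P3 = 0xBA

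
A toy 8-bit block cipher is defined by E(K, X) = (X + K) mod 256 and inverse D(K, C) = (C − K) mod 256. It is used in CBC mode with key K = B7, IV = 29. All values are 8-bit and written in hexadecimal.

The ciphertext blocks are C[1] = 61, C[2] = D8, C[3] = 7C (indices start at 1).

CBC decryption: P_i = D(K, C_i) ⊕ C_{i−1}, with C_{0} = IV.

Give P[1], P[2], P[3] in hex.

P[1]: D(K, 61) = AA; AA ⊕ 29 = 83.
P[2]: D(K, D8) = 21; 21 ⊕ 61 = 40.
P[3]: D(K, 7C) = C5; C5 ⊕ D8 = 1D.

P[1] = 83, P[2] = 40, P[3] = 1D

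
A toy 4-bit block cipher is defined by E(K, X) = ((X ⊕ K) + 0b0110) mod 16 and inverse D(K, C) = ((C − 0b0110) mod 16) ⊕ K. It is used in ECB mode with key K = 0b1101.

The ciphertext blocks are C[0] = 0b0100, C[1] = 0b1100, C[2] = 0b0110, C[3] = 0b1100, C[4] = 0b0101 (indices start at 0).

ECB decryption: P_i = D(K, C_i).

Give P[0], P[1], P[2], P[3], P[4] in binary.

P[0] = 0b0011, P[1] = 0b1011, P[2] = 0b1101, P[3] = 0b1011, P[4] = 0b0010

P[0]: D(K, 0b0100) = 0b0011.
P[1]: D(K, 0b1100) = 0b1011.
P[2]: D(K, 0b0110) = 0b1101.
P[3]: D(K, 0b1100) = 0b1011.
P[4]: D(K, 0b0101) = 0b0010.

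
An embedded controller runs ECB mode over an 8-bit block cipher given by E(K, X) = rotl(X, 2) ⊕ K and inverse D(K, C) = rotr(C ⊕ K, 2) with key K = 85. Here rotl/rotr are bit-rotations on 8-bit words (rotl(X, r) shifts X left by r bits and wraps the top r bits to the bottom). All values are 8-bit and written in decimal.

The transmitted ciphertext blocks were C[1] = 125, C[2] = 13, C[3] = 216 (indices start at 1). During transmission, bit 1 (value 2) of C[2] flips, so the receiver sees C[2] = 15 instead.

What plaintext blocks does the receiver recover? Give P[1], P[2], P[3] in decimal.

P[1] = 10, P[2] = 150, P[3] = 99

ECB decryption: P_i = D(K, C_i).
Only C[2] changed, to 15. In ECB, a change in C_i affects only P_i. Decrypting the received ciphertext:
P[1]: D(K, 125) = 10.
P[2]: D(K, 15) = 150.
P[3]: D(K, 216) = 99.
Blocks that differ from the original plaintext: P[2].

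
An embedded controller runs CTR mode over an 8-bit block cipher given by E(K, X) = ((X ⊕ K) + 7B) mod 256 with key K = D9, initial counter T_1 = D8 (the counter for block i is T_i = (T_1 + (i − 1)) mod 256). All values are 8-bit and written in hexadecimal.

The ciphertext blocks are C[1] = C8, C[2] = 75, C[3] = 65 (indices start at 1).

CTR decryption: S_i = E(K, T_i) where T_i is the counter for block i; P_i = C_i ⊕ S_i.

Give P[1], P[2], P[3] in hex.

P[1]: T = D8, S = E(K, T) = 7C; C8 ⊕ 7C = B4.
P[2]: T = D9, S = E(K, T) = 7B; 75 ⊕ 7B = 0E.
P[3]: T = DA, S = E(K, T) = 7E; 65 ⊕ 7E = 1B.

P[1] = B4, P[2] = 0E, P[3] = 1B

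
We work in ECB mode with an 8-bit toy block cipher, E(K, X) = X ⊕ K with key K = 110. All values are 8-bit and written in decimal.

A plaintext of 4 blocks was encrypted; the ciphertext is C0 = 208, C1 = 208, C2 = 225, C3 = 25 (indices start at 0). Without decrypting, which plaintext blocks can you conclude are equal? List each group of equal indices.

P0 = P1

ECB encrypts each block independently with the same key, so equal ciphertext blocks imply equal plaintext blocks.
C0 = C1 = 208, so P0 = P1.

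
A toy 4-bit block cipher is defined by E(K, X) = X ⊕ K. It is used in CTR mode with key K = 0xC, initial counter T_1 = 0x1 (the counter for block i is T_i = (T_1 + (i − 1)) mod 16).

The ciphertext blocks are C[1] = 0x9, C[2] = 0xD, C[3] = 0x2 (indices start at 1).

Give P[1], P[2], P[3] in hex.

CTR decryption: S_i = E(K, T_i) where T_i is the counter for block i; P_i = C_i ⊕ S_i.
P[1]: T = 0x1, S = E(K, T) = 0xD; 0x9 ⊕ 0xD = 0x4.
P[2]: T = 0x2, S = E(K, T) = 0xE; 0xD ⊕ 0xE = 0x3.
P[3]: T = 0x3, S = E(K, T) = 0xF; 0x2 ⊕ 0xF = 0xD.

P[1] = 0x4, P[2] = 0x3, P[3] = 0xD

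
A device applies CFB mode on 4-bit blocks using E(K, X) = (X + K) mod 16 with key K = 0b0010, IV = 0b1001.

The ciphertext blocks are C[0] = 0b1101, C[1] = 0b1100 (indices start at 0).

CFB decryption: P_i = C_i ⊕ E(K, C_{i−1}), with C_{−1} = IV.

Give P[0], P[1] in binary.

P[0]: E(K, 0b1001) = 0b1011; 0b1101 ⊕ 0b1011 = 0b0110.
P[1]: E(K, 0b1101) = 0b1111; 0b1100 ⊕ 0b1111 = 0b0011.

P[0] = 0b0110, P[1] = 0b0011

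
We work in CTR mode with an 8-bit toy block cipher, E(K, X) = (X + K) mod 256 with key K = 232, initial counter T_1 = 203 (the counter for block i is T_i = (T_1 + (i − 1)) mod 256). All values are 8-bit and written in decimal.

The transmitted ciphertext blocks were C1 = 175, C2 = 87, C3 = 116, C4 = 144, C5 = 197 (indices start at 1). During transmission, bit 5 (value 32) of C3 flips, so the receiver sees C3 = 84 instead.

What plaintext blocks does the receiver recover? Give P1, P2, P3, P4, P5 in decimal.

P1 = 28, P2 = 227, P3 = 225, P4 = 38, P5 = 114

CTR decryption: S_i = E(K, T_i) where T_i is the counter for block i; P_i = C_i ⊕ S_i.
Only C3 changed, to 84. In CTR, a change in C_i flips the same bit in P_i only; the keystream is unaffected. Decrypting the received ciphertext:
P1: T = 203, S = E(K, T) = 179; 175 ⊕ 179 = 28.
P2: T = 204, S = E(K, T) = 180; 87 ⊕ 180 = 227.
P3: T = 205, S = E(K, T) = 181; 84 ⊕ 181 = 225.
P4: T = 206, S = E(K, T) = 182; 144 ⊕ 182 = 38.
P5: T = 207, S = E(K, T) = 183; 197 ⊕ 183 = 114.
Blocks that differ from the original plaintext: P3.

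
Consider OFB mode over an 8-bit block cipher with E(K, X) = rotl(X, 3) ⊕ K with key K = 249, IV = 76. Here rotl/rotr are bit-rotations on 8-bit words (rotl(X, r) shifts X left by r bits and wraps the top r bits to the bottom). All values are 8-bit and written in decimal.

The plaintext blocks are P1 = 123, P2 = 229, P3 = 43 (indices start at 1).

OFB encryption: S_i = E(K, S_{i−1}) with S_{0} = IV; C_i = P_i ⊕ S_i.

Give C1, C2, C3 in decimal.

C1: S = E(K, 76) = 155; 123 ⊕ 155 = 224.
C2: S = E(K, 155) = 37; 229 ⊕ 37 = 192.
C3: S = E(K, 37) = 208; 43 ⊕ 208 = 251.

C1 = 224, C2 = 192, C3 = 251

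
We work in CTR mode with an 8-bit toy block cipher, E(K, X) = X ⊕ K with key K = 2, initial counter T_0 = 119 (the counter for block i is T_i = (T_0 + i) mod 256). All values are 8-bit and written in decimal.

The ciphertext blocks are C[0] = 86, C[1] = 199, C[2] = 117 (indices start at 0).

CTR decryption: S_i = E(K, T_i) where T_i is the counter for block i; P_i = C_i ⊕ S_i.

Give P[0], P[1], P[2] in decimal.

P[0]: T = 119, S = E(K, T) = 117; 86 ⊕ 117 = 35.
P[1]: T = 120, S = E(K, T) = 122; 199 ⊕ 122 = 189.
P[2]: T = 121, S = E(K, T) = 123; 117 ⊕ 123 = 14.

P[0] = 35, P[1] = 189, P[2] = 14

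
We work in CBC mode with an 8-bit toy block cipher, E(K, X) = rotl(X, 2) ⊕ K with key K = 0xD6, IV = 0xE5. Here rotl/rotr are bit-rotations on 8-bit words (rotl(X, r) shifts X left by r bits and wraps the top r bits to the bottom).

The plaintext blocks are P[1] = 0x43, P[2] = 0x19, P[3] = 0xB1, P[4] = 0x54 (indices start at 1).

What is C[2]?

CBC encryption: C_i = E(K, P_i ⊕ C_{i−1}), with C_{0} = IV.
C[1]: P[1] ⊕ 0xE5 = 0xA6; E(K, 0xA6) = 0x4C.
C[2]: P[2] ⊕ 0x4C = 0x55; E(K, 0x55) = 0x83.

C[2] = 0x83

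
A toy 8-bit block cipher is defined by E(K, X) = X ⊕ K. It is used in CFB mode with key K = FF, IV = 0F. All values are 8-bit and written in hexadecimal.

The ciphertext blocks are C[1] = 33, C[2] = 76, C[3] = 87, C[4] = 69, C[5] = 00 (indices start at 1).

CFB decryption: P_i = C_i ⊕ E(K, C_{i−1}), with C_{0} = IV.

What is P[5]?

P[5]: E(K, 69) = 96; 00 ⊕ 96 = 96.

P[5] = 96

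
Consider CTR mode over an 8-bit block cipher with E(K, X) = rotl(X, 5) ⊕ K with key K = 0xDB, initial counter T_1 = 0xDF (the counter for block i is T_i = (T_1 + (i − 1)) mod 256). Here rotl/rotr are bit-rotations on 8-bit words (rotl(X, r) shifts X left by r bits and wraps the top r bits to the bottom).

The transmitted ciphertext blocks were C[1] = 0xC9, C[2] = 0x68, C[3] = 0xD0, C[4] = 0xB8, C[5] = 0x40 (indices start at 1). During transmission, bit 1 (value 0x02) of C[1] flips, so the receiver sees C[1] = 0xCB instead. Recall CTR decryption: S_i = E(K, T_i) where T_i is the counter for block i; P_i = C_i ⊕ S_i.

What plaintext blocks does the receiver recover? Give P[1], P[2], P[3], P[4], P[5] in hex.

P[1] = 0xEB, P[2] = 0xAF, P[3] = 0x37, P[4] = 0x3F, P[5] = 0xE7

Only C[1] changed, to 0xCB. In CTR, a change in C_i flips the same bit in P_i only; the keystream is unaffected. Decrypting the received ciphertext:
P[1]: T = 0xDF, S = E(K, T) = 0x20; 0xCB ⊕ 0x20 = 0xEB.
P[2]: T = 0xE0, S = E(K, T) = 0xC7; 0x68 ⊕ 0xC7 = 0xAF.
P[3]: T = 0xE1, S = E(K, T) = 0xE7; 0xD0 ⊕ 0xE7 = 0x37.
P[4]: T = 0xE2, S = E(K, T) = 0x87; 0xB8 ⊕ 0x87 = 0x3F.
P[5]: T = 0xE3, S = E(K, T) = 0xA7; 0x40 ⊕ 0xA7 = 0xE7.
Blocks that differ from the original plaintext: P[1].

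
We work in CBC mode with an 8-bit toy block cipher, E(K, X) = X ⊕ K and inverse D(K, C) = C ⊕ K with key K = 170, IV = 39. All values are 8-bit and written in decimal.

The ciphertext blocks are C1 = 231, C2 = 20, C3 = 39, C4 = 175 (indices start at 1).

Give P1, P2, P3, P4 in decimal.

P1 = 106, P2 = 89, P3 = 153, P4 = 34

CBC decryption: P_i = D(K, C_i) ⊕ C_{i−1}, with C_{0} = IV.
P1: D(K, 231) = 77; 77 ⊕ 39 = 106.
P2: D(K, 20) = 190; 190 ⊕ 231 = 89.
P3: D(K, 39) = 141; 141 ⊕ 20 = 153.
P4: D(K, 175) = 5; 5 ⊕ 39 = 34.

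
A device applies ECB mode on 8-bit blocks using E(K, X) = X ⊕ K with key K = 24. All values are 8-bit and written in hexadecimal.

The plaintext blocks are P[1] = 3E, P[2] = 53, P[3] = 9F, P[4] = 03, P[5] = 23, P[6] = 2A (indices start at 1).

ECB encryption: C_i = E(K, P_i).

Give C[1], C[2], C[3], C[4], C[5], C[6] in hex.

C[1]: E(K, 3E) = 1A.
C[2]: E(K, 53) = 77.
C[3]: E(K, 9F) = BB.
C[4]: E(K, 03) = 27.
C[5]: E(K, 23) = 07.
C[6]: E(K, 2A) = 0E.

C[1] = 1A, C[2] = 77, C[3] = BB, C[4] = 27, C[5] = 07, C[6] = 0E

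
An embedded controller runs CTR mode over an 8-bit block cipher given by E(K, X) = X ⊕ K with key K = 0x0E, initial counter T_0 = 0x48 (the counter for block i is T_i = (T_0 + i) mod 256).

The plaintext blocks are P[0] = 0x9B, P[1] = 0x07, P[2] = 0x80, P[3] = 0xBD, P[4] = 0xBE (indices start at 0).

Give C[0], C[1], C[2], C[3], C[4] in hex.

C[0] = 0xDD, C[1] = 0x40, C[2] = 0xC4, C[3] = 0xF8, C[4] = 0xFC

CTR encryption: S_i = E(K, T_i) where T_i is the counter for block i; C_i = P_i ⊕ S_i.
C[0]: T = 0x48, S = E(K, T) = 0x46; 0x9B ⊕ 0x46 = 0xDD.
C[1]: T = 0x49, S = E(K, T) = 0x47; 0x07 ⊕ 0x47 = 0x40.
C[2]: T = 0x4A, S = E(K, T) = 0x44; 0x80 ⊕ 0x44 = 0xC4.
C[3]: T = 0x4B, S = E(K, T) = 0x45; 0xBD ⊕ 0x45 = 0xF8.
C[4]: T = 0x4C, S = E(K, T) = 0x42; 0xBE ⊕ 0x42 = 0xFC.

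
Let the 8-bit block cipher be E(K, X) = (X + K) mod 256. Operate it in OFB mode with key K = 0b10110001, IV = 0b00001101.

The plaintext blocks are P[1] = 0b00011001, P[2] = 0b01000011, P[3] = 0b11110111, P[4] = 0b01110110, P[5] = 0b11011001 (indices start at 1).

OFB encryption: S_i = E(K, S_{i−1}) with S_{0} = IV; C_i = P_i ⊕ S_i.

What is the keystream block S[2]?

C[1]: S = E(K, 0b00001101) = 0b10111110; 0b00011001 ⊕ 0b10111110 = 0b10100111.
C[2]: S = E(K, 0b10111110) = 0b01101111; 0b01000011 ⊕ 0b01101111 = 0b00101100.
So S[2] = 0b01101111.

0b01101111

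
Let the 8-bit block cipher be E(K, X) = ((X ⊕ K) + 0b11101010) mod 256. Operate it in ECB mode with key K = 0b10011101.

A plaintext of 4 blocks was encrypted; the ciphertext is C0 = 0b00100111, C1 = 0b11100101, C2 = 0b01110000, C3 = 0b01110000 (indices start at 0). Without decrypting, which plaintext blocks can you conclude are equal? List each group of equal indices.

P2 = P3

ECB encrypts each block independently with the same key, so equal ciphertext blocks imply equal plaintext blocks.
C2 = C3 = 0b01110000, so P2 = P3.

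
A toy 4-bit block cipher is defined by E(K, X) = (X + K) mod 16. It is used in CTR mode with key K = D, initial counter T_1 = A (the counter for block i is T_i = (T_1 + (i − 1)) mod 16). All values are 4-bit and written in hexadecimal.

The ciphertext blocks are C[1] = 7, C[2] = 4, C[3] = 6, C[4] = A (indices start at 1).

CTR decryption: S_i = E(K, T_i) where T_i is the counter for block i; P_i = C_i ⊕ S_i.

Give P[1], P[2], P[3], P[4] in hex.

P[1]: T = A, S = E(K, T) = 7; 7 ⊕ 7 = 0.
P[2]: T = B, S = E(K, T) = 8; 4 ⊕ 8 = C.
P[3]: T = C, S = E(K, T) = 9; 6 ⊕ 9 = F.
P[4]: T = D, S = E(K, T) = A; A ⊕ A = 0.

P[1] = 0, P[2] = C, P[3] = F, P[4] = 0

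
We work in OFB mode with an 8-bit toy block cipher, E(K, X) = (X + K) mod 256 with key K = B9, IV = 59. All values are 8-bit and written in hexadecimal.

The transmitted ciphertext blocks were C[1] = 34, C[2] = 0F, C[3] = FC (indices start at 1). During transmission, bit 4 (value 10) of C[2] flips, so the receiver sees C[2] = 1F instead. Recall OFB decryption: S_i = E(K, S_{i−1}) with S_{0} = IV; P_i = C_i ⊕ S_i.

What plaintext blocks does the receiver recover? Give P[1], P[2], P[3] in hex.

Only C[2] changed, to 1F. In OFB, a change in C_i flips the same bit in P_i only; the keystream is unaffected. Decrypting the received ciphertext:
P[1]: S = E(K, 59) = 12; 34 ⊕ 12 = 26.
P[2]: S = E(K, 12) = CB; 1F ⊕ CB = D4.
P[3]: S = E(K, CB) = 84; FC ⊕ 84 = 78.
Blocks that differ from the original plaintext: P[2].

P[1] = 26, P[2] = D4, P[3] = 78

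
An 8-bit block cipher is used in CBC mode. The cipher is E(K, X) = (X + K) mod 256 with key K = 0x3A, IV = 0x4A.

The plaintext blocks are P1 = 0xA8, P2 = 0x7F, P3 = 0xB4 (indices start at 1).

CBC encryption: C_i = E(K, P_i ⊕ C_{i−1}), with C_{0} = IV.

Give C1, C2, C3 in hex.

C1 = 0x1C, C2 = 0x9D, C3 = 0x63

C1: P1 ⊕ 0x4A = 0xE2; E(K, 0xE2) = 0x1C.
C2: P2 ⊕ 0x1C = 0x63; E(K, 0x63) = 0x9D.
C3: P3 ⊕ 0x9D = 0x29; E(K, 0x29) = 0x63.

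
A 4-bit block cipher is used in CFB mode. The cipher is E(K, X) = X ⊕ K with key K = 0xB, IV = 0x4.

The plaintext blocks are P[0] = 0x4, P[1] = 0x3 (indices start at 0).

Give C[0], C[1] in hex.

CFB encryption: C_i = P_i ⊕ E(K, C_{i−1}), with C_{−1} = IV.
C[0]: E(K, 0x4) = 0xF; 0x4 ⊕ 0xF = 0xB.
C[1]: E(K, 0xB) = 0x0; 0x3 ⊕ 0x0 = 0x3.

C[0] = 0xB, C[1] = 0x3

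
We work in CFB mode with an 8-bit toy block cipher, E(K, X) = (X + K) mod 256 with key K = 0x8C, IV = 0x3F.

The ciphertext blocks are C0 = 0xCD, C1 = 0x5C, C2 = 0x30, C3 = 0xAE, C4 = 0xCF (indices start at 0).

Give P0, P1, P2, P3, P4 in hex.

P0 = 0x06, P1 = 0x05, P2 = 0xD8, P3 = 0x12, P4 = 0xF5

CFB decryption: P_i = C_i ⊕ E(K, C_{i−1}), with C_{−1} = IV.
P0: E(K, 0x3F) = 0xCB; 0xCD ⊕ 0xCB = 0x06.
P1: E(K, 0xCD) = 0x59; 0x5C ⊕ 0x59 = 0x05.
P2: E(K, 0x5C) = 0xE8; 0x30 ⊕ 0xE8 = 0xD8.
P3: E(K, 0x30) = 0xBC; 0xAE ⊕ 0xBC = 0x12.
P4: E(K, 0xAE) = 0x3A; 0xCF ⊕ 0x3A = 0xF5.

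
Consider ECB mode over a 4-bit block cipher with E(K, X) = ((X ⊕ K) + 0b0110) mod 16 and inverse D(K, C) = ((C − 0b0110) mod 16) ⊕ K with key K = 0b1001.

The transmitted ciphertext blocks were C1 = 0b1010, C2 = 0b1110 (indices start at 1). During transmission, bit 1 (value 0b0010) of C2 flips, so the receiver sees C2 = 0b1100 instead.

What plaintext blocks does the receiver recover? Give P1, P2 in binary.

P1 = 0b1101, P2 = 0b1111

ECB decryption: P_i = D(K, C_i).
Only C2 changed, to 0b1100. In ECB, a change in C_i affects only P_i. Decrypting the received ciphertext:
P1: D(K, 0b1010) = 0b1101.
P2: D(K, 0b1100) = 0b1111.
Blocks that differ from the original plaintext: P2.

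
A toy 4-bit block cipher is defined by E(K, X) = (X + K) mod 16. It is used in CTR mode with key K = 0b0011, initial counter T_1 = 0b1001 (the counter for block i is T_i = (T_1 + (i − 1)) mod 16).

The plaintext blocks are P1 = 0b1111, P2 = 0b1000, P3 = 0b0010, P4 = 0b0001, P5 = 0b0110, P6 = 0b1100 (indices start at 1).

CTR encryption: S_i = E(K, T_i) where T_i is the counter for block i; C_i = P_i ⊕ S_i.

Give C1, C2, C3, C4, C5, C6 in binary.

C1 = 0b0011, C2 = 0b0101, C3 = 0b1100, C4 = 0b1110, C5 = 0b0110, C6 = 0b1101

C1: T = 0b1001, S = E(K, T) = 0b1100; 0b1111 ⊕ 0b1100 = 0b0011.
C2: T = 0b1010, S = E(K, T) = 0b1101; 0b1000 ⊕ 0b1101 = 0b0101.
C3: T = 0b1011, S = E(K, T) = 0b1110; 0b0010 ⊕ 0b1110 = 0b1100.
C4: T = 0b1100, S = E(K, T) = 0b1111; 0b0001 ⊕ 0b1111 = 0b1110.
C5: T = 0b1101, S = E(K, T) = 0b0000; 0b0110 ⊕ 0b0000 = 0b0110.
C6: T = 0b1110, S = E(K, T) = 0b0001; 0b1100 ⊕ 0b0001 = 0b1101.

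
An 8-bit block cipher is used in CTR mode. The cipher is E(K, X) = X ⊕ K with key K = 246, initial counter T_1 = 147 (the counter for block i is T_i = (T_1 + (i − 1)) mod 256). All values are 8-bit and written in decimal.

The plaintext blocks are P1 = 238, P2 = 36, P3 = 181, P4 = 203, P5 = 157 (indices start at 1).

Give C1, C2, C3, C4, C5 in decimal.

C1 = 139, C2 = 70, C3 = 214, C4 = 171, C5 = 252

CTR encryption: S_i = E(K, T_i) where T_i is the counter for block i; C_i = P_i ⊕ S_i.
C1: T = 147, S = E(K, T) = 101; 238 ⊕ 101 = 139.
C2: T = 148, S = E(K, T) = 98; 36 ⊕ 98 = 70.
C3: T = 149, S = E(K, T) = 99; 181 ⊕ 99 = 214.
C4: T = 150, S = E(K, T) = 96; 203 ⊕ 96 = 171.
C5: T = 151, S = E(K, T) = 97; 157 ⊕ 97 = 252.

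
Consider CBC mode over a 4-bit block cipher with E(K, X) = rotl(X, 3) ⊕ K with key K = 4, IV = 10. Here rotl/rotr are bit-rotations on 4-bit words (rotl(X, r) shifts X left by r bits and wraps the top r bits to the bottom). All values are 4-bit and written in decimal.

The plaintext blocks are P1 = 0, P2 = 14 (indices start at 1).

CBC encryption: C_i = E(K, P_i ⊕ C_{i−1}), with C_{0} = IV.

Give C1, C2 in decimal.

C1: P1 ⊕ 10 = 10; E(K, 10) = 1.
C2: P2 ⊕ 1 = 15; E(K, 15) = 11.

C1 = 1, C2 = 11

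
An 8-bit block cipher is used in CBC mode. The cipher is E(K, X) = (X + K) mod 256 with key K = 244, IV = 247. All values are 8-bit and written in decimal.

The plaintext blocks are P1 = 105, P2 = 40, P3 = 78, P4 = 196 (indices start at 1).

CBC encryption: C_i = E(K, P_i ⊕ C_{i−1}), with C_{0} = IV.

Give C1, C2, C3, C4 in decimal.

C1: P1 ⊕ 247 = 158; E(K, 158) = 146.
C2: P2 ⊕ 146 = 186; E(K, 186) = 174.
C3: P3 ⊕ 174 = 224; E(K, 224) = 212.
C4: P4 ⊕ 212 = 16; E(K, 16) = 4.

C1 = 146, C2 = 174, C3 = 212, C4 = 4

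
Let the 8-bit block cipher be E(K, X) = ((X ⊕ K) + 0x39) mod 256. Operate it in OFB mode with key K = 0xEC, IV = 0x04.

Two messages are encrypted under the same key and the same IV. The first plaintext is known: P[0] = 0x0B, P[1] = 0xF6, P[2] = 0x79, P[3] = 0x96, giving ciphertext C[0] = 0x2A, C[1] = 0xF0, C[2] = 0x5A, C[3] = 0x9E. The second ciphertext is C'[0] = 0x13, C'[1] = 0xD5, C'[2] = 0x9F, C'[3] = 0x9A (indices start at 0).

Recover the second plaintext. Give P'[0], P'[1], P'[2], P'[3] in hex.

In OFB with a reused IV, both messages share the same keystream S_i, so C_i ⊕ C'_i = P_i ⊕ P'_i and thus P'_i = P_i ⊕ C_i ⊕ C'_i.
P'[0]: 0x0B ⊕ 0x2A ⊕ 0x13 = 0x32.
P'[1]: 0xF6 ⊕ 0xF0 ⊕ 0xD5 = 0xD3.
P'[2]: 0x79 ⊕ 0x5A ⊕ 0x9F = 0xBC.
P'[3]: 0x96 ⊕ 0x9E ⊕ 0x9A = 0x92.

P'[0] = 0x32, P'[1] = 0xD3, P'[2] = 0xBC, P'[3] = 0x92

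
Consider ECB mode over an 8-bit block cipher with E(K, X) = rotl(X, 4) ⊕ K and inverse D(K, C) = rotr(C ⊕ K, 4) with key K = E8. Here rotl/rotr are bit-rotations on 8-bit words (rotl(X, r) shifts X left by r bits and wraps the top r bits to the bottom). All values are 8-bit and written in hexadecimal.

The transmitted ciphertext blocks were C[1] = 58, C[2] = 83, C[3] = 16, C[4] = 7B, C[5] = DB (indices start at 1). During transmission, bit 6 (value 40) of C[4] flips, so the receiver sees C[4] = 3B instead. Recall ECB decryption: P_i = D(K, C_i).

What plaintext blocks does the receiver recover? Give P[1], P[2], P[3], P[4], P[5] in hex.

Only C[4] changed, to 3B. In ECB, a change in C_i affects only P_i. Decrypting the received ciphertext:
P[1]: D(K, 58) = 0B.
P[2]: D(K, 83) = B6.
P[3]: D(K, 16) = EF.
P[4]: D(K, 3B) = 3D.
P[5]: D(K, DB) = 33.
Blocks that differ from the original plaintext: P[4].

P[1] = 0B, P[2] = B6, P[3] = EF, P[4] = 3D, P[5] = 33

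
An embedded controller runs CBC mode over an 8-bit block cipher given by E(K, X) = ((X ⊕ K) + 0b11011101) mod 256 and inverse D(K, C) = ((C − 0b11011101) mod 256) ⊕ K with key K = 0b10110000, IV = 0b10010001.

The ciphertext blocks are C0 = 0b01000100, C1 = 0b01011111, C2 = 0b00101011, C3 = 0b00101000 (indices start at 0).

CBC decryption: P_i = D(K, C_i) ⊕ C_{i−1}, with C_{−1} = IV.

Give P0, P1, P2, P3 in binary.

P0 = 0b01000110, P1 = 0b01110110, P2 = 0b10100001, P3 = 0b11010000

P0: D(K, 0b01000100) = 0b11010111; 0b11010111 ⊕ 0b10010001 = 0b01000110.
P1: D(K, 0b01011111) = 0b00110010; 0b00110010 ⊕ 0b01000100 = 0b01110110.
P2: D(K, 0b00101011) = 0b11111110; 0b11111110 ⊕ 0b01011111 = 0b10100001.
P3: D(K, 0b00101000) = 0b11111011; 0b11111011 ⊕ 0b00101011 = 0b11010000.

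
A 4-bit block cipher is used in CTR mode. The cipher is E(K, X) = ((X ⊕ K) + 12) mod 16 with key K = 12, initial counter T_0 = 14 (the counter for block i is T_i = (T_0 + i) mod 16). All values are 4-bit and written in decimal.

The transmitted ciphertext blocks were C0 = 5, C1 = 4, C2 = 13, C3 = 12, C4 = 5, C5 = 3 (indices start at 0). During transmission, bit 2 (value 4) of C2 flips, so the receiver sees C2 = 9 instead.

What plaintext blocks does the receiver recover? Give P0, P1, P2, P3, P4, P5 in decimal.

P0 = 11, P1 = 11, P2 = 1, P3 = 5, P4 = 15, P5 = 8

CTR decryption: S_i = E(K, T_i) where T_i is the counter for block i; P_i = C_i ⊕ S_i.
Only C2 changed, to 9. In CTR, a change in C_i flips the same bit in P_i only; the keystream is unaffected. Decrypting the received ciphertext:
P0: T = 14, S = E(K, T) = 14; 5 ⊕ 14 = 11.
P1: T = 15, S = E(K, T) = 15; 4 ⊕ 15 = 11.
P2: T = 0, S = E(K, T) = 8; 9 ⊕ 8 = 1.
P3: T = 1, S = E(K, T) = 9; 12 ⊕ 9 = 5.
P4: T = 2, S = E(K, T) = 10; 5 ⊕ 10 = 15.
P5: T = 3, S = E(K, T) = 11; 3 ⊕ 11 = 8.
Blocks that differ from the original plaintext: P2.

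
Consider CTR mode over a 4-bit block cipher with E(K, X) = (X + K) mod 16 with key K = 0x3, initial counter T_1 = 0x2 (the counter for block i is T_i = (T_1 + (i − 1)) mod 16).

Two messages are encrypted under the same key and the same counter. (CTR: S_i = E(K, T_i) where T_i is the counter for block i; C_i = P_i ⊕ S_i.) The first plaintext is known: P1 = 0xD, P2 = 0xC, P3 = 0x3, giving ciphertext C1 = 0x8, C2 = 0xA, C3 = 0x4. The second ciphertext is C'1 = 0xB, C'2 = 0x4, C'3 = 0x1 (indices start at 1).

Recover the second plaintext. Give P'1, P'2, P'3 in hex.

In CTR with a reused counter, both messages share the same keystream S_i, so C_i ⊕ C'_i = P_i ⊕ P'_i and thus P'_i = P_i ⊕ C_i ⊕ C'_i.
P'1: 0xD ⊕ 0x8 ⊕ 0xB = 0xE.
P'2: 0xC ⊕ 0xA ⊕ 0x4 = 0x2.
P'3: 0x3 ⊕ 0x4 ⊕ 0x1 = 0x6.

P'1 = 0xE, P'2 = 0x2, P'3 = 0x6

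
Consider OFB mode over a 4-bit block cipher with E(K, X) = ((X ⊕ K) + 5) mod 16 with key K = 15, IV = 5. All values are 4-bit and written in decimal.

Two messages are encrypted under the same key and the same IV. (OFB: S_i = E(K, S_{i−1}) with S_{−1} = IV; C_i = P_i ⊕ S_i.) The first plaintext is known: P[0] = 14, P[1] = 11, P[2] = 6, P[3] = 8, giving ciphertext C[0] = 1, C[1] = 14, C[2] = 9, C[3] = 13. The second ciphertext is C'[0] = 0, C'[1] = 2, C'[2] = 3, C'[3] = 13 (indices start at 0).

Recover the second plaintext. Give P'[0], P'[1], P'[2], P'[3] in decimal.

P'[0] = 15, P'[1] = 7, P'[2] = 12, P'[3] = 8

In OFB with a reused IV, both messages share the same keystream S_i, so C_i ⊕ C'_i = P_i ⊕ P'_i and thus P'_i = P_i ⊕ C_i ⊕ C'_i.
P'[0]: 14 ⊕ 1 ⊕ 0 = 15.
P'[1]: 11 ⊕ 14 ⊕ 2 = 7.
P'[2]: 6 ⊕ 9 ⊕ 3 = 12.
P'[3]: 8 ⊕ 13 ⊕ 13 = 8.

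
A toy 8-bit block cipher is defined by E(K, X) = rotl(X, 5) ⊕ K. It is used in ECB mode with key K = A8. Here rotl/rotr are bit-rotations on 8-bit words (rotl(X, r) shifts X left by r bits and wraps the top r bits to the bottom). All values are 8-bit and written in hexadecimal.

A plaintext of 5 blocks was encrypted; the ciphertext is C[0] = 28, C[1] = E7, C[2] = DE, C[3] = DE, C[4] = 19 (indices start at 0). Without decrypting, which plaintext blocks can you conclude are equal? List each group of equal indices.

P[2] = P[3]

ECB encrypts each block independently with the same key, so equal ciphertext blocks imply equal plaintext blocks.
C[2] = C[3] = DE, so P[2] = P[3].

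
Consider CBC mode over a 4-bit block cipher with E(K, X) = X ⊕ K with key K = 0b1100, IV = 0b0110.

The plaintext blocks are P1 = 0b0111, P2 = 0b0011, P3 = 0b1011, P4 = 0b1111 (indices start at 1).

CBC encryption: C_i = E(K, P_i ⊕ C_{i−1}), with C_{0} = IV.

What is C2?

C2 = 0b0010

C1: P1 ⊕ 0b0110 = 0b0001; E(K, 0b0001) = 0b1101.
C2: P2 ⊕ 0b1101 = 0b1110; E(K, 0b1110) = 0b0010.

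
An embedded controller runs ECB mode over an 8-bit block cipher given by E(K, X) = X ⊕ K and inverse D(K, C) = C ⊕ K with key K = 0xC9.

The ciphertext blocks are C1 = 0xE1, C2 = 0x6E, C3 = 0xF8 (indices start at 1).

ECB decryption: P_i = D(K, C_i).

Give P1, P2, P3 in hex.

P1: D(K, 0xE1) = 0x28.
P2: D(K, 0x6E) = 0xA7.
P3: D(K, 0xF8) = 0x31.

P1 = 0x28, P2 = 0xA7, P3 = 0x31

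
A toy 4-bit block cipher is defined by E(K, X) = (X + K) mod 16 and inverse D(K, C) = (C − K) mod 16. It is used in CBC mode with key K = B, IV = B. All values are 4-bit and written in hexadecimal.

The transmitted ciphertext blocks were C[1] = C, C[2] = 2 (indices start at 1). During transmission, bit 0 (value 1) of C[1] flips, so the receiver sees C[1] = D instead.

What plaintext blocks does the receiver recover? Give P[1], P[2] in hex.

CBC decryption: P_i = D(K, C_i) ⊕ C_{i−1}, with C_{0} = IV.
Only C[1] changed, to D. In CBC, a change in C_i garbles P_i and flips the same bit in P_{i+1}. Decrypting the received ciphertext:
P[1]: D(K, D) = 2; 2 ⊕ B = 9.
P[2]: D(K, 2) = 7; 7 ⊕ D = A.
Blocks that differ from the original plaintext: P[1], P[2].

P[1] = 9, P[2] = A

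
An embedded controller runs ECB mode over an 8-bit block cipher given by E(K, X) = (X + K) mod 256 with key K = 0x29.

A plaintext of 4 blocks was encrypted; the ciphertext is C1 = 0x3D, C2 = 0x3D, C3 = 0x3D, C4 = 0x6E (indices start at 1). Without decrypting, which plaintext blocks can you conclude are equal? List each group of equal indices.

P1 = P2 = P3

ECB encrypts each block independently with the same key, so equal ciphertext blocks imply equal plaintext blocks.
C1 = C2 = C3 = 0x3D, so P1 = P2 = P3.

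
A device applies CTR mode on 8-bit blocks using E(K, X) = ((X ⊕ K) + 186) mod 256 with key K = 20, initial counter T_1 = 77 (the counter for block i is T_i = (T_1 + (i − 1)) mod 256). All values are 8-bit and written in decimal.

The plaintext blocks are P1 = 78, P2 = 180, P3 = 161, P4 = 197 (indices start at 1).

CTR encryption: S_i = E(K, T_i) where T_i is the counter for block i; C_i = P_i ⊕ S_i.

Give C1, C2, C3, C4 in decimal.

C1: T = 77, S = E(K, T) = 19; 78 ⊕ 19 = 93.
C2: T = 78, S = E(K, T) = 20; 180 ⊕ 20 = 160.
C3: T = 79, S = E(K, T) = 21; 161 ⊕ 21 = 180.
C4: T = 80, S = E(K, T) = 254; 197 ⊕ 254 = 59.

C1 = 93, C2 = 160, C3 = 180, C4 = 59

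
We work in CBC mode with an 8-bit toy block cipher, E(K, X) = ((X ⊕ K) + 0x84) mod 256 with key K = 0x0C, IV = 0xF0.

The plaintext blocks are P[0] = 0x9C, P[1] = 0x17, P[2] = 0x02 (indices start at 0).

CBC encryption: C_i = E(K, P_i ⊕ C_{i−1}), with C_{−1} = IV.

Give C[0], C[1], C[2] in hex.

C[0]: P[0] ⊕ 0xF0 = 0x6C; E(K, 0x6C) = 0xE4.
C[1]: P[1] ⊕ 0xE4 = 0xF3; E(K, 0xF3) = 0x83.
C[2]: P[2] ⊕ 0x83 = 0x81; E(K, 0x81) = 0x11.

C[0] = 0xE4, C[1] = 0x83, C[2] = 0x11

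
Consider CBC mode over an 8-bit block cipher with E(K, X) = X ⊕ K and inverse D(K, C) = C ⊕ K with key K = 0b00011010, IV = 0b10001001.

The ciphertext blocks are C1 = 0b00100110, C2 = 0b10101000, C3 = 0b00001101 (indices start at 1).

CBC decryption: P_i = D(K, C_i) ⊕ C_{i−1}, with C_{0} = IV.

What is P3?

P3 = 0b10111111

P3: D(K, 0b00001101) = 0b00010111; 0b00010111 ⊕ 0b10101000 = 0b10111111.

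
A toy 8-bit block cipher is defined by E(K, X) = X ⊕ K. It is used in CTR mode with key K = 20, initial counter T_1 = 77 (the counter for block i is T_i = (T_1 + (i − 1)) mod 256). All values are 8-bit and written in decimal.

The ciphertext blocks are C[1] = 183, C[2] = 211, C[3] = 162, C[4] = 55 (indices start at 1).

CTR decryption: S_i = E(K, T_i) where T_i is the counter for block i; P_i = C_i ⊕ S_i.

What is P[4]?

P[4]: T = 80, S = E(K, T) = 68; 55 ⊕ 68 = 115.

P[4] = 115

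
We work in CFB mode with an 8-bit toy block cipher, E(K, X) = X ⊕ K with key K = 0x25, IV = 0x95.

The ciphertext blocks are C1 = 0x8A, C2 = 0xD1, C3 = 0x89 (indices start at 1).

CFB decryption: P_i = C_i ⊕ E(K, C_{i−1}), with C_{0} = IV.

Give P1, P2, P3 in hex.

P1: E(K, 0x95) = 0xB0; 0x8A ⊕ 0xB0 = 0x3A.
P2: E(K, 0x8A) = 0xAF; 0xD1 ⊕ 0xAF = 0x7E.
P3: E(K, 0xD1) = 0xF4; 0x89 ⊕ 0xF4 = 0x7D.

P1 = 0x3A, P2 = 0x7E, P3 = 0x7D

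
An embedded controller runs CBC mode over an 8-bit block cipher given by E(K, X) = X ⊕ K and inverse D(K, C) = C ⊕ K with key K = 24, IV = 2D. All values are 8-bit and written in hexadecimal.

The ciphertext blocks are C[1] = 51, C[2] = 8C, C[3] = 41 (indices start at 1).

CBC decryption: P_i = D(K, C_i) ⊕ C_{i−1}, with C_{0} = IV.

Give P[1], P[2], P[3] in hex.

P[1] = 58, P[2] = F9, P[3] = E9

P[1]: D(K, 51) = 75; 75 ⊕ 2D = 58.
P[2]: D(K, 8C) = A8; A8 ⊕ 51 = F9.
P[3]: D(K, 41) = 65; 65 ⊕ 8C = E9.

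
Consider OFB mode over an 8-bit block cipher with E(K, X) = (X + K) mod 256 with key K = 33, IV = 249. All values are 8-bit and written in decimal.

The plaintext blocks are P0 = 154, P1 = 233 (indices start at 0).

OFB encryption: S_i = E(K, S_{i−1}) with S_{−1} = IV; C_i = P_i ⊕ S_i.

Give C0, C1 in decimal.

C0 = 128, C1 = 210

C0: S = E(K, 249) = 26; 154 ⊕ 26 = 128.
C1: S = E(K, 26) = 59; 233 ⊕ 59 = 210.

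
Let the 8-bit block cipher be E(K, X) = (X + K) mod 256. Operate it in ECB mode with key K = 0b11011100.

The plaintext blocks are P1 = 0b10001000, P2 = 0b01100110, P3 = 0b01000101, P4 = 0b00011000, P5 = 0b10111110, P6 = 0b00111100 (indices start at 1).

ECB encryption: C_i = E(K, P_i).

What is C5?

C5: E(K, 0b10111110) = 0b10011010.

C5 = 0b10011010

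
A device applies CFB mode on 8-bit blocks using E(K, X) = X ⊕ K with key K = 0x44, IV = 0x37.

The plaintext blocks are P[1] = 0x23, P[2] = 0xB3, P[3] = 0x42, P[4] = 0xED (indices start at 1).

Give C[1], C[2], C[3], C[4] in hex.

CFB encryption: C_i = P_i ⊕ E(K, C_{i−1}), with C_{0} = IV.
C[1]: E(K, 0x37) = 0x73; 0x23 ⊕ 0x73 = 0x50.
C[2]: E(K, 0x50) = 0x14; 0xB3 ⊕ 0x14 = 0xA7.
C[3]: E(K, 0xA7) = 0xE3; 0x42 ⊕ 0xE3 = 0xA1.
C[4]: E(K, 0xA1) = 0xE5; 0xED ⊕ 0xE5 = 0x08.

C[1] = 0x50, C[2] = 0xA7, C[3] = 0xA1, C[4] = 0x08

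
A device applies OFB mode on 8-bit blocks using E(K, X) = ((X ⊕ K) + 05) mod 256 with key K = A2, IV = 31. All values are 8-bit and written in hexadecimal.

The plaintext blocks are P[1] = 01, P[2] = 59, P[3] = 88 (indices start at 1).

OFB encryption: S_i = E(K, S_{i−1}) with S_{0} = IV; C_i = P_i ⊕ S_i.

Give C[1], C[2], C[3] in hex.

C[1] = 99, C[2] = 66, C[3] = 2A

C[1]: S = E(K, 31) = 98; 01 ⊕ 98 = 99.
C[2]: S = E(K, 98) = 3F; 59 ⊕ 3F = 66.
C[3]: S = E(K, 3F) = A2; 88 ⊕ A2 = 2A.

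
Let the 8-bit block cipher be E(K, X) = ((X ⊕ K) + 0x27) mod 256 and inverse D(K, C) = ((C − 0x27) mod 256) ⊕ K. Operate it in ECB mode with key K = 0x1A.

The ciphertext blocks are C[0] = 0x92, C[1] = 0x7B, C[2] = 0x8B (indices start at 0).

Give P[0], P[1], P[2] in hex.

P[0] = 0x71, P[1] = 0x4E, P[2] = 0x7E

ECB decryption: P_i = D(K, C_i).
P[0]: D(K, 0x92) = 0x71.
P[1]: D(K, 0x7B) = 0x4E.
P[2]: D(K, 0x8B) = 0x7E.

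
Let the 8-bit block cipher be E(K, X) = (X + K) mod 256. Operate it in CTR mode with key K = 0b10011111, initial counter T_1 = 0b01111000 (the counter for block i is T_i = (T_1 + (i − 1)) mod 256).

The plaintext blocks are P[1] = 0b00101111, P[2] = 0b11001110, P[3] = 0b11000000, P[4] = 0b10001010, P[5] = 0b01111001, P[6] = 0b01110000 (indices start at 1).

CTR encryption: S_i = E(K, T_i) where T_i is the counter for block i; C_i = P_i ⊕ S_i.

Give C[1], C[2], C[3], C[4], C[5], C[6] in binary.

C[1]: T = 0b01111000, S = E(K, T) = 0b00010111; 0b00101111 ⊕ 0b00010111 = 0b00111000.
C[2]: T = 0b01111001, S = E(K, T) = 0b00011000; 0b11001110 ⊕ 0b00011000 = 0b11010110.
C[3]: T = 0b01111010, S = E(K, T) = 0b00011001; 0b11000000 ⊕ 0b00011001 = 0b11011001.
C[4]: T = 0b01111011, S = E(K, T) = 0b00011010; 0b10001010 ⊕ 0b00011010 = 0b10010000.
C[5]: T = 0b01111100, S = E(K, T) = 0b00011011; 0b01111001 ⊕ 0b00011011 = 0b01100010.
C[6]: T = 0b01111101, S = E(K, T) = 0b00011100; 0b01110000 ⊕ 0b00011100 = 0b01101100.

C[1] = 0b00111000, C[2] = 0b11010110, C[3] = 0b11011001, C[4] = 0b10010000, C[5] = 0b01100010, C[6] = 0b01101100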